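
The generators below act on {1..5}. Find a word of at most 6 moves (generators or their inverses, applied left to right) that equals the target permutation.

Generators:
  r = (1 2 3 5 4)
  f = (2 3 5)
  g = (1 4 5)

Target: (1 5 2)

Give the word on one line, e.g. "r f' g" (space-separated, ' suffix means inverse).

  after r: (1 2 3 5 4)
  after f: (1 3 2 5 4)
  after g': (1 3 2 4 5)
  after r: (1 5 2)

r f g' r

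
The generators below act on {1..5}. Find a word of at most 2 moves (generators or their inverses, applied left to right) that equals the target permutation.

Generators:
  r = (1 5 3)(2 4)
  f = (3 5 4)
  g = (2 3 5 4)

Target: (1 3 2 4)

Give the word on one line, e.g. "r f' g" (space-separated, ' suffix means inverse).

f' r'

  after f': (3 4 5)
  after r': (1 3 2 4)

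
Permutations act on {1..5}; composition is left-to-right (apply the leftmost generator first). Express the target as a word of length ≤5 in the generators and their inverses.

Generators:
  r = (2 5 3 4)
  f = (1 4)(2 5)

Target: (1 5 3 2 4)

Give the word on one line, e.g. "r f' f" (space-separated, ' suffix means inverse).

  after f: (1 4)(2 5)
  after r': (1 3 5 4)
  after r': (1 5 3 2 4)

f r' r'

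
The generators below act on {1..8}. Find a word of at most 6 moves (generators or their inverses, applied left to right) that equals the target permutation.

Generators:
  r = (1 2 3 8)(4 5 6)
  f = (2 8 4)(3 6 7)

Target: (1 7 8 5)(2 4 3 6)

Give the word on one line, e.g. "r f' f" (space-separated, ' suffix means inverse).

  after r': (1 8 3 2)(4 6 5)
  after f: (1 4 7 3 8 6 5 2)
  after r': (1 6 4 7 2 8 5)
  after f: (1 7 8 5)(2 4 3 6)

r' f r' f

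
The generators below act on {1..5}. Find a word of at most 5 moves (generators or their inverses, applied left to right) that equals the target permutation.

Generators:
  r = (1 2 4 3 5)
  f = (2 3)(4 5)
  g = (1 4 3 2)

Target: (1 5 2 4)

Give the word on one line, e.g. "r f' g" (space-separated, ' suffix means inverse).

  after r': (1 5 3 4 2)
  after f: (1 4 3 5 2)
  after f: (1 5 3 4 2)
  after g: (1 5 2 4)

r' f f g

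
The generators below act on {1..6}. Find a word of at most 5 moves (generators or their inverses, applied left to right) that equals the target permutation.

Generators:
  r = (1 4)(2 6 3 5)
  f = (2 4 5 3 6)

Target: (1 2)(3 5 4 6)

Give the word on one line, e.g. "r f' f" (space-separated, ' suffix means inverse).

r' f' r' f' f'

  after r': (1 4)(2 5 3 6)
  after f': (1 2 4)
  after r': (1 5 3 6 2)
  after f': (1 4 2)
  after f': (1 2)(3 5 4 6)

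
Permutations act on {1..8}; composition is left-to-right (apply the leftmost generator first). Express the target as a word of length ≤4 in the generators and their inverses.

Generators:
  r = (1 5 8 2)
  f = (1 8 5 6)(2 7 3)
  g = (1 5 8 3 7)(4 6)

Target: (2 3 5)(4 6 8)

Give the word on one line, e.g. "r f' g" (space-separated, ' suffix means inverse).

r' f r g

  after r': (1 2 8 5)
  after f: (1 7 3 2 5 8 6)
  after r: (1 7 3)(2 8 6 5)
  after g: (2 3 5)(4 6 8)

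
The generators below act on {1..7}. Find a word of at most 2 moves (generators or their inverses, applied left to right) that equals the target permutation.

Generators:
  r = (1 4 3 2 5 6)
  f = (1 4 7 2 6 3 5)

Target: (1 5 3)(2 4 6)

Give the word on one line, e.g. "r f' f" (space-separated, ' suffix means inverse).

r' r'

  after r': (1 6 5 2 3 4)
  after r': (1 5 3)(2 4 6)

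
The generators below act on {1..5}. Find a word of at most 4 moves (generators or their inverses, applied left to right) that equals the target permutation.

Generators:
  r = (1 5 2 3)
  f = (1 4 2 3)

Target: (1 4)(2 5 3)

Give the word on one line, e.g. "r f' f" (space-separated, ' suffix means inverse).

f r r

  after f: (1 4 2 3)
  after r: (1 4 3 5 2)
  after r: (1 4)(2 5 3)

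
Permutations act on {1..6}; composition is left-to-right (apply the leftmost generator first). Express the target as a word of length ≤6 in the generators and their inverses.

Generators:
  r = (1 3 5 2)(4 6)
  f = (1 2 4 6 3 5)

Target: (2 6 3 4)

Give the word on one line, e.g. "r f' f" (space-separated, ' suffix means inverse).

  after r': (1 2 5 3)(4 6)
  after f': (2 3 5 6)
  after f': (1 5 4 2 6)
  after f': (1 3 6 5 2 4)
  after r': (2 6 3 4)

r' f' f' f' r'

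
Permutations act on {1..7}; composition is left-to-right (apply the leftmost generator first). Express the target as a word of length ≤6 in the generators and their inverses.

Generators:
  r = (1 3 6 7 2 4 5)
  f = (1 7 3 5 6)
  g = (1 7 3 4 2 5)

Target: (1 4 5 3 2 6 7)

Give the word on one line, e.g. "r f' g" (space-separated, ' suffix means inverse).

  after r: (1 3 6 7 2 4 5)
  after f': (1 7 2 4 3 5 6)
  after g': (2 3)(4 7)(5 6)
  after g': (1 5 6 2 7 3 4)
  after r': (1 4 5 3 2 6 7)

r f' g' g' r'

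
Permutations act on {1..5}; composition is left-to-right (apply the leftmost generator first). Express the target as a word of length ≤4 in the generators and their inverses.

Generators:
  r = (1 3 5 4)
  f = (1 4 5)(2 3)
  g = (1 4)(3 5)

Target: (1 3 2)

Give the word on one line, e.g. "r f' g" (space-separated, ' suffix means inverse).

f' r'

  after f': (1 5 4)(2 3)
  after r': (1 3 2)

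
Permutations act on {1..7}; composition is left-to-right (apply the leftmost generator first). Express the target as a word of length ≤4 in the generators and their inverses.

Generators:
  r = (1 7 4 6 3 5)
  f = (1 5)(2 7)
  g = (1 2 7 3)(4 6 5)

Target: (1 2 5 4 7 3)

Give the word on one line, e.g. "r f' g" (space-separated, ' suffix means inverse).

  after g: (1 2 7 3)(4 6 5)
  after r: (1 2 4 3 7 5 6)
  after f: (1 7)(2 4 3)(5 6)
  after g': (1 2 5 4 7 3)

g r f g'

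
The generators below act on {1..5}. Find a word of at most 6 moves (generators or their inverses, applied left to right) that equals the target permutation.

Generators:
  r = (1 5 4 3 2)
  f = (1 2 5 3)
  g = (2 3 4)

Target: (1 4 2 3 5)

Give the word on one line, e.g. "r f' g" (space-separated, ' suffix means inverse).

g' f' r' f

  after g': (2 4 3)
  after f': (1 3)(2 4 5)
  after r': (1 4)(2 5 3)
  after f: (1 4 2 3 5)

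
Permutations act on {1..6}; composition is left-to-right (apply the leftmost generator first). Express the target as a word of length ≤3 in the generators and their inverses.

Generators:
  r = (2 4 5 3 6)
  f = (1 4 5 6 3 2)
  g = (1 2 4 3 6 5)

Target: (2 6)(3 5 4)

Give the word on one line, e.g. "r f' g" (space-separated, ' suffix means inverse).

f g' g'

  after f: (1 4 5 6 3 2)
  after g': (1 2 5 3)(4 6)
  after g': (2 6)(3 5 4)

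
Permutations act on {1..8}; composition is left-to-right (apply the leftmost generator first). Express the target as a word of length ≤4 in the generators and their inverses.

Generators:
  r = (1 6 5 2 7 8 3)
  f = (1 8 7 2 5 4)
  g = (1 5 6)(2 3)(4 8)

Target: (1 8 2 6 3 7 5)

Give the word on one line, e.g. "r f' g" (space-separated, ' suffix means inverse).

  after r': (1 3 8 7 2 5 6)
  after r': (1 8 2 6 3 7 5)

r' r'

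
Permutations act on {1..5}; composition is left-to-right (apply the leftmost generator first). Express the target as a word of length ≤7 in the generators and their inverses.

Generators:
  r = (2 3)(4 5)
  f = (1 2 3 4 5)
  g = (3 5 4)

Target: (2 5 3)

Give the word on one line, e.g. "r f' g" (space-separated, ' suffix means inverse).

r' g' r r g'

  after r': (2 3)(4 5)
  after g': (2 4 3)
  after r: (2 5 4)
  after r: (2 4 3)
  after g': (2 5 3)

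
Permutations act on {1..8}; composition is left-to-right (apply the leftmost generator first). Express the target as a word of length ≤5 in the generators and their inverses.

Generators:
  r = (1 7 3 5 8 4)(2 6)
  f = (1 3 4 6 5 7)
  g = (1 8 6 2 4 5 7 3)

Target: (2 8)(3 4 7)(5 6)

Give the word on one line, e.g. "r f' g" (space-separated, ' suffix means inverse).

r' f' r' f

  after r': (1 4 8 5 3 7)(2 6)
  after f': (1 3 5)(2 4 8 6)
  after r': (1 7)(2 8)(4 5)
  after f: (2 8)(3 4 7)(5 6)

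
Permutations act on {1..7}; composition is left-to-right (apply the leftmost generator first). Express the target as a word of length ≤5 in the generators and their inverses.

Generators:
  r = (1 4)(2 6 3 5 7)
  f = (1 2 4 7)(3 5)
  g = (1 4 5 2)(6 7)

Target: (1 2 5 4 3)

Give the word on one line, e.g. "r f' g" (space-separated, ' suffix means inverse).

r' f' r' f g'

  after r': (1 4)(2 7 5 3 6)
  after f': (1 2 4 7 3 6)
  after r': (1 7 6 4 5 3 2)
  after f: (3 4)(6 7)
  after g': (1 2 5 4 3)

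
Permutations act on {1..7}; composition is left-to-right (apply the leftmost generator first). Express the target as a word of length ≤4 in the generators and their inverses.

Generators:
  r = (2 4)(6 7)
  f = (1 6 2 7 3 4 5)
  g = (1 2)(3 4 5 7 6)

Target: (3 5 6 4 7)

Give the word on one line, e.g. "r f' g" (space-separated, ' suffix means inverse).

  after g: (1 2)(3 4 5 7 6)
  after g: (3 5 6 4 7)

g g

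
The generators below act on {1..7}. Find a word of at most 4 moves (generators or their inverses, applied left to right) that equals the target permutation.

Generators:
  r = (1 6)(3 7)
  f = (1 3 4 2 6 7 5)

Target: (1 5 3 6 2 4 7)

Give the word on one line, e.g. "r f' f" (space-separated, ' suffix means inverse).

f' r'

  after f': (1 5 7 6 2 4 3)
  after r': (1 5 3 6 2 4 7)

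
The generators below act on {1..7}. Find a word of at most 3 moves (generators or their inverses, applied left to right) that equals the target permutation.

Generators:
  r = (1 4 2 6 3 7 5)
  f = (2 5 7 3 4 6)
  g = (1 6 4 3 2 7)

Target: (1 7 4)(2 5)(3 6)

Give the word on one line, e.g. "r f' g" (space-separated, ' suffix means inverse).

  after f: (2 5 7 3 4 6)
  after g': (1 7 4)(2 5)(3 6)

f g'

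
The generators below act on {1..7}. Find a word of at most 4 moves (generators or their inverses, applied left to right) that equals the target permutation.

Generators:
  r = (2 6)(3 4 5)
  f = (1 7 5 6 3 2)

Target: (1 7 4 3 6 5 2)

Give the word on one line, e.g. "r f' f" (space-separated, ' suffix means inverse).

f r'

  after f: (1 7 5 6 3 2)
  after r': (1 7 4 3 6 5 2)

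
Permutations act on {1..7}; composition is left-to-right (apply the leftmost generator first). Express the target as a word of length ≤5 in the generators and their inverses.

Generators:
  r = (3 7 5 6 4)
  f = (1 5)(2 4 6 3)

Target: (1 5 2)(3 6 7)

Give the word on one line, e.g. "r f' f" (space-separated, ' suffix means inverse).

r' f' f' r' f

  after r': (3 4 6 5 7)
  after f': (1 5 7 6)(2 3)
  after f': (2 6 5 7 4)
  after r': (2 5 3 4)(6 7)
  after f: (1 5 2)(3 6 7)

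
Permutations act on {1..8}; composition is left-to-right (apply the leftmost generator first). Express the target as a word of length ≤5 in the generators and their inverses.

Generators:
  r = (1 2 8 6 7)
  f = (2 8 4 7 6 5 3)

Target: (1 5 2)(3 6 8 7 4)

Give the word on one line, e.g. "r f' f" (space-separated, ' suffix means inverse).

r f' r' f'

  after r: (1 2 8 6 7)
  after f': (1 3 5 6 4 8 7)
  after r': (1 3 5 8 6 4 2)
  after f': (1 5 2)(3 6 8 7 4)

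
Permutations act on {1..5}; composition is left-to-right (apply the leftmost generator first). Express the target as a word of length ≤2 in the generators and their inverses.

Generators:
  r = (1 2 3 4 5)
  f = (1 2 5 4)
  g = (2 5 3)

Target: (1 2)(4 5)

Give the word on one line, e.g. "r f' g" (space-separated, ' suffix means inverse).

  after g: (2 5 3)
  after r: (1 2)(4 5)

g r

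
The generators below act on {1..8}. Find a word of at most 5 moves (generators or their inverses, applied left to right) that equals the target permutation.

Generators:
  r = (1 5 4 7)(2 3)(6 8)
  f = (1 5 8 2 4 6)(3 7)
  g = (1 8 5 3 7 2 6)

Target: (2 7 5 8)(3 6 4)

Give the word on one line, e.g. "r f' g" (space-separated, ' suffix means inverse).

g r f' r r

  after g: (1 8 5 3 7 2 6)
  after r: (1 6 5 2 8 4 7 3)
  after f': (1 4 3 6)(2 5 8)
  after r: (1 7)(2 4)(3 8)(5 6)
  after r: (2 7 5 8)(3 6 4)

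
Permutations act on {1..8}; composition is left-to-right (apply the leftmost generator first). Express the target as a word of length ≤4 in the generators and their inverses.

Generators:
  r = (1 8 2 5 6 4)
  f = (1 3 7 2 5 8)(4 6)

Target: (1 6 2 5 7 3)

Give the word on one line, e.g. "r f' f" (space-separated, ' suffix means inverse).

r' f'

  after r': (1 4 6 5 2 8)
  after f': (1 6 2 5 7 3)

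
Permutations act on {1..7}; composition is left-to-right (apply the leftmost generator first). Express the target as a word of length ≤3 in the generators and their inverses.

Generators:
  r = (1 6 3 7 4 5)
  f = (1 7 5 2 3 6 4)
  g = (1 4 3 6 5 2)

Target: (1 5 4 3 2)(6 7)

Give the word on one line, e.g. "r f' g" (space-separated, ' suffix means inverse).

  after f': (1 4 6 3 2 5 7)
  after r: (1 5 4 3 2)(6 7)

f' r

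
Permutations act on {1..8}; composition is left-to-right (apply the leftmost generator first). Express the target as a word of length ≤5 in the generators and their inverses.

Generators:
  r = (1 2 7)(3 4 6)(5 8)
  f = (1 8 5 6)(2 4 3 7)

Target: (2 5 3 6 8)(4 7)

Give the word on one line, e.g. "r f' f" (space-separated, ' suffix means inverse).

  after f: (1 8 5 6)(2 4 3 7)
  after f: (1 5)(2 3)(4 7)(6 8)
  after r': (1 8 4 2 6 5 7 3)
  after f': (2 5 3 6 8)(4 7)

f f r' f'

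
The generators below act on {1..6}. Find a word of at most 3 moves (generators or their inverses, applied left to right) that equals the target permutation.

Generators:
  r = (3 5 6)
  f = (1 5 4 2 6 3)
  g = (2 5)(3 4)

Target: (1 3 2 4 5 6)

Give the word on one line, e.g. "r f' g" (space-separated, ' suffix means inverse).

  after r': (3 6 5)
  after f': (1 3 2 4 5 6)

r' f'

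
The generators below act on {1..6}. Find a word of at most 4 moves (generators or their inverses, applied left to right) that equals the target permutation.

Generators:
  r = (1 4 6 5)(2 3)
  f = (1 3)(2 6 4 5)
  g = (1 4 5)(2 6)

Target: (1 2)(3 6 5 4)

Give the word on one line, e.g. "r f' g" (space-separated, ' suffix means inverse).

  after r': (1 5 6 4)(2 3)
  after f: (1 2)(3 6 5 4)

r' f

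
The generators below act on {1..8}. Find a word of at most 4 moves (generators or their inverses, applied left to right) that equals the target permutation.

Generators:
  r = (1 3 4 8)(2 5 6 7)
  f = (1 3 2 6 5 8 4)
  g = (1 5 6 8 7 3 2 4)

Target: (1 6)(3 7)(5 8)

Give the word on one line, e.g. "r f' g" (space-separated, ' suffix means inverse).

f' r g'

  after f': (1 4 8 5 6 2 3)
  after r: (1 8 6 5 7 2 4)
  after g': (1 6)(3 7)(5 8)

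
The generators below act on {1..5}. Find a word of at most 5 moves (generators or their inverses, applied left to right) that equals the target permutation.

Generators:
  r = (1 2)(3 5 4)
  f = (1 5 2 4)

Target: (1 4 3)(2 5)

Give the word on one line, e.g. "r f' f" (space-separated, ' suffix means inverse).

  after r': (1 2)(3 4 5)
  after r': (3 5 4)
  after f': (1 4 3)(2 5)

r' r' f'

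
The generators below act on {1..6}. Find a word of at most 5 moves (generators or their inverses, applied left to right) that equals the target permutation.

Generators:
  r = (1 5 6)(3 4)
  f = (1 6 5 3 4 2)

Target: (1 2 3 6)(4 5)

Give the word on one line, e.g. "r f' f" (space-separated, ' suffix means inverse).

  after r: (1 5 6)(3 4)
  after r: (1 6 5)
  after f': (2 4 3 5)
  after f': (1 2 3 6)(4 5)

r r f' f'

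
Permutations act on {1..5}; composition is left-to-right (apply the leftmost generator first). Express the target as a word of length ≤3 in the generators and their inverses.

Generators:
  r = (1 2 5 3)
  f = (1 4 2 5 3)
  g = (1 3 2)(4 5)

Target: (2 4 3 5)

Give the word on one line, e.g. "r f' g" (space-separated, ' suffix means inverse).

  after g: (1 3 2)(4 5)
  after f: (2 4 3 5)

g f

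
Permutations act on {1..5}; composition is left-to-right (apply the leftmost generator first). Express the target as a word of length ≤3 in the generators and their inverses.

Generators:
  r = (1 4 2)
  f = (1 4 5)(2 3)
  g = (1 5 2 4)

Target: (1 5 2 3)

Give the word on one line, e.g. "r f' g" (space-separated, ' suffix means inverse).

  after f': (1 5 4)(2 3)
  after r: (1 5 2 3)

f' r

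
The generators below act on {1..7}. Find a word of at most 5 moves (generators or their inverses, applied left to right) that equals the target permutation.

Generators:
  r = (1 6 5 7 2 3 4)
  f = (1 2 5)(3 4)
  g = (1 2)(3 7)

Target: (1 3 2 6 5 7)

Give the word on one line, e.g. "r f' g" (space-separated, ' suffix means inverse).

  after f': (1 5 2)(3 4)
  after r: (1 7 2 6 5 3)
  after g': (1 3 2 6 5 7)

f' r g'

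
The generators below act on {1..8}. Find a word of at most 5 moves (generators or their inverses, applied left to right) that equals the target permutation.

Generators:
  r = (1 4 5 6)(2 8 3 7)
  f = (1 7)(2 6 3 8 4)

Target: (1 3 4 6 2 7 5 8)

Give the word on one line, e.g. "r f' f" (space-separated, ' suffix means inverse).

  after r: (1 4 5 6)(2 8 3 7)
  after f': (1 8 6 7 4 5 2 3)
  after r': (1 2 8 5 7)(3 6)
  after r': (1 7 6 8 4)(3 5)
  after r': (1 3 4 6 2 7 5 8)

r f' r' r' r'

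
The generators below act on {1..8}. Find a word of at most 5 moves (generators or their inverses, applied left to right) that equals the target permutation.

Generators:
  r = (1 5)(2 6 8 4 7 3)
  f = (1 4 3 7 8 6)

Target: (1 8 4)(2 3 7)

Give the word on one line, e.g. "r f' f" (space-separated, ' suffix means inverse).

  after f: (1 4 3 7 8 6)
  after r': (1 8 2 3 4 7 6 5)
  after r': (1 6)(2 7)(3 8)
  after f': (1 8 4)(2 3 7)

f r' r' f'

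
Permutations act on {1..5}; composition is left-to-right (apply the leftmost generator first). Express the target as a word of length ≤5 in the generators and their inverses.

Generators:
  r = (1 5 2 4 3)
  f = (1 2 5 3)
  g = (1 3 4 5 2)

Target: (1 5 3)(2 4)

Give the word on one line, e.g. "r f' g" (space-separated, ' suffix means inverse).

f g g r' g

  after f: (1 2 5 3)
  after g: (4 5)
  after g: (1 3 4 2)
  after r': (1 4 5)(2 3)
  after g: (1 5 3)(2 4)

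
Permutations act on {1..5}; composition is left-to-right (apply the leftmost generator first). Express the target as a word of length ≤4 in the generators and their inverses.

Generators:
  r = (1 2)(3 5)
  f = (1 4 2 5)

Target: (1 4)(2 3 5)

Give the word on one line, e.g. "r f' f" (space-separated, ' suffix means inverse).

  after f: (1 4 2 5)
  after r: (1 4)(2 3 5)

f r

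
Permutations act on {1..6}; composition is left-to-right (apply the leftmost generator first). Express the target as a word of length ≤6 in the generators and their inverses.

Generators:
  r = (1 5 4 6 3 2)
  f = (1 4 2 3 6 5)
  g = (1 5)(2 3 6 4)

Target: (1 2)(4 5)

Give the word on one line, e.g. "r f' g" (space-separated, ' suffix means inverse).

  after g: (1 5)(2 3 6 4)
  after g: (2 6)(3 4)
  after f: (1 4 6 3 2 5)
  after f: (1 2)(4 5)

g g f f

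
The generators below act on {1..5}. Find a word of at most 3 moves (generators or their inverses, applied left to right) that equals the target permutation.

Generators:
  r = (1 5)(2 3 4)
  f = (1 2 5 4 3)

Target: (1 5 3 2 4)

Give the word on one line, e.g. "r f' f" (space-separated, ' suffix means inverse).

f f

  after f: (1 2 5 4 3)
  after f: (1 5 3 2 4)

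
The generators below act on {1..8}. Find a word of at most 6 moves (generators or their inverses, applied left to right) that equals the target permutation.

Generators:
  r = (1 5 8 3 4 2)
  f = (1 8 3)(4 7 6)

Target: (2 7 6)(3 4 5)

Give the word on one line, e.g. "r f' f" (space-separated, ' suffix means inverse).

r' f' f' r

  after r': (1 2 4 3 8 5)
  after f': (1 2 6 7 4 8 5 3)
  after f': (1 2 7 6 4)(5 8)
  after r: (2 7 6)(3 4 5)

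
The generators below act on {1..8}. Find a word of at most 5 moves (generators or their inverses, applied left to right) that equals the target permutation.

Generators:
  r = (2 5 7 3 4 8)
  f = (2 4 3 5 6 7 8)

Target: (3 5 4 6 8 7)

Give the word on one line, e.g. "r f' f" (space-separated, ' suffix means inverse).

f f r f'

  after f: (2 4 3 5 6 7 8)
  after f: (2 3 6 8 4 5 7)
  after r: (2 4 7 5 3 6)
  after f': (3 5 4 6 8 7)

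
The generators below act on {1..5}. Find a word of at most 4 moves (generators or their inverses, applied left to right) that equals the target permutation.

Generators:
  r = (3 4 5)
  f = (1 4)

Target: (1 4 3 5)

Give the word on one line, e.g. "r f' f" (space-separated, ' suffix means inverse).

  after r: (3 4 5)
  after r: (3 5 4)
  after f': (1 4 3 5)

r r f'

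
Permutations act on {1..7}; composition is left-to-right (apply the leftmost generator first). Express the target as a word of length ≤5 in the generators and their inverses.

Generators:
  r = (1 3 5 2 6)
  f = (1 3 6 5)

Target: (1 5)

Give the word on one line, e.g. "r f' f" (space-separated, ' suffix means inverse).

  after r': (1 6 2 5 3)
  after r': (1 2 3 6 5)
  after f: (1 2 6)(3 5)
  after r': (1 5)

r' r' f r'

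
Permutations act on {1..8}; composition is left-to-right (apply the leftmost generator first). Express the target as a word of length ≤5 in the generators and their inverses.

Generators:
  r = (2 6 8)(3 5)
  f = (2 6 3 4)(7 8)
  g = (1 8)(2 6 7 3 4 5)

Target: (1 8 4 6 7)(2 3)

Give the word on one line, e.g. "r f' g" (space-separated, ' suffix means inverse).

  after r': (2 8 6)(3 5)
  after f: (2 7 8 3 5 4)
  after g: (1 8 4 6 7)(2 3)

r' f g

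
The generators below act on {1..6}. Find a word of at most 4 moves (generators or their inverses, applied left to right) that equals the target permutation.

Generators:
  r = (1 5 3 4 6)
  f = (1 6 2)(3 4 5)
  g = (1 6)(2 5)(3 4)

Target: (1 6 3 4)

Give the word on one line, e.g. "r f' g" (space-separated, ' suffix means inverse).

f g' f

  after f: (1 6 2)(3 4 5)
  after g': (2 6 5 4)
  after f: (1 6 3 4)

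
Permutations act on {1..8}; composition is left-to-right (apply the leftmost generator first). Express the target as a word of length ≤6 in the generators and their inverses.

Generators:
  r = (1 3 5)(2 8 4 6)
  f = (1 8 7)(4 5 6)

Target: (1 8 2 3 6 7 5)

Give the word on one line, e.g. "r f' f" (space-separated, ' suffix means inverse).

r r f r r

  after r: (1 3 5)(2 8 4 6)
  after r: (1 5 3)(2 4)(6 8)
  after f: (1 6 7)(2 5 3 8 4)
  after r: (1 2)(3 4 8 6 7)
  after r: (1 8 2 3 6 7 5)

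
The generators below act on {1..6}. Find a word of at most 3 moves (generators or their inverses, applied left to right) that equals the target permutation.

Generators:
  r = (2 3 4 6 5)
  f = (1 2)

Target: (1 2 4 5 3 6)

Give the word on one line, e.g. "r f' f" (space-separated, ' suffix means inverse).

r r f'

  after r: (2 3 4 6 5)
  after r: (2 4 5 3 6)
  after f': (1 2 4 5 3 6)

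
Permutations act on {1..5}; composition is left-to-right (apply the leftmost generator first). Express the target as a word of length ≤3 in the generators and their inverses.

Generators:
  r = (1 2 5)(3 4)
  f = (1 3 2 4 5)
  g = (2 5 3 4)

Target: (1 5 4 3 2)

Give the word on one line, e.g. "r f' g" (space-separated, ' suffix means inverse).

f' g' r

  after f': (1 5 4 2 3)
  after g': (1 2 5 3)
  after r: (1 5 4 3 2)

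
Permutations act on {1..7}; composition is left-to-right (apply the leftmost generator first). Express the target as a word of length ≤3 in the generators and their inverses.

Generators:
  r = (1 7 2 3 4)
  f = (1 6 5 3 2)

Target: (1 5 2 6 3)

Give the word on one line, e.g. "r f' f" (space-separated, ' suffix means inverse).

  after f': (1 2 3 5 6)
  after f': (1 3 6 2 5)
  after f': (1 5 2 6 3)

f' f' f'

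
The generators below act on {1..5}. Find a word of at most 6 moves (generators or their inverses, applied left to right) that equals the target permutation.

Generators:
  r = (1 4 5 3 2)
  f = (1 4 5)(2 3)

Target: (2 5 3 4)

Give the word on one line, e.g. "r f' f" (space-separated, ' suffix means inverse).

  after r': (1 2 3 5 4)
  after r': (1 3 4 2 5)
  after r': (1 5 2 4 3)
  after f: (2 5 3 4)

r' r' r' f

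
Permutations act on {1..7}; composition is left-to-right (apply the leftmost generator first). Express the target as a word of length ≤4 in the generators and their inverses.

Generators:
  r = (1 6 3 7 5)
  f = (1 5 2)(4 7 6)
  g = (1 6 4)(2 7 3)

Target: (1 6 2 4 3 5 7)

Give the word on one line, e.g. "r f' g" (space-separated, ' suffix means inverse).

  after r': (1 5 7 3 6)
  after f: (1 2)(3 4 7)(5 6)
  after g: (1 7 2 6 5 4 3)
  after f: (1 6 2 4 3 5 7)

r' f g f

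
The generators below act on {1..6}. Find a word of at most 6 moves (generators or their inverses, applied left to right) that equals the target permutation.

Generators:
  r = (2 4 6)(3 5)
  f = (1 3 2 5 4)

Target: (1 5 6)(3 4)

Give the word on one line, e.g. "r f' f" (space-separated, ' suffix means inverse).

  after r: (2 4 6)(3 5)
  after r: (2 6 4)
  after f: (1 3 2 6)(4 5)
  after r: (1 5 6)(3 4)

r r f r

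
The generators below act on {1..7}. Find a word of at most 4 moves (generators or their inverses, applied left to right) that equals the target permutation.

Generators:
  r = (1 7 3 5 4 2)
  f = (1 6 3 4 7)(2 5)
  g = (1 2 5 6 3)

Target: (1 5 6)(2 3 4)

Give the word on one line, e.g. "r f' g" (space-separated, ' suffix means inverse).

  after r': (1 2 4 5 3 7)
  after f': (1 5 6)(2 3 4)

r' f'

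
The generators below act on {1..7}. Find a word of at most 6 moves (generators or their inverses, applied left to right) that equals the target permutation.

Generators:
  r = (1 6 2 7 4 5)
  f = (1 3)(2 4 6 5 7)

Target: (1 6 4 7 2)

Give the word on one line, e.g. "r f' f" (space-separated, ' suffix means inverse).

  after r: (1 6 2 7 4 5)
  after f': (1 4 6 7 2 5 3)
  after f': (1 2 6 5)
  after r': (1 6 4 7 2)

r f' f' r'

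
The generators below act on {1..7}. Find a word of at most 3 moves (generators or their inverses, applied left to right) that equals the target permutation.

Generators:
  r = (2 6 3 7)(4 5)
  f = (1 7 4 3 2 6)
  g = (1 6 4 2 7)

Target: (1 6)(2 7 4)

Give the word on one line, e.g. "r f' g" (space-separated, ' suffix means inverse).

f r' r'

  after f: (1 7 4 3 2 6)
  after r': (1 3 7 5 4 6)
  after r': (1 6)(2 7 4)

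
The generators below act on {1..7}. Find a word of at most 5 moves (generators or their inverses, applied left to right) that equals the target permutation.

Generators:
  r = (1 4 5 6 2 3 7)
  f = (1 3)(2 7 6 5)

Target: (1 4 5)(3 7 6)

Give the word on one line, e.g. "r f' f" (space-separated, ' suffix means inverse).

  after f: (1 3)(2 7 6 5)
  after f: (2 6)(5 7)
  after r: (1 4 5)(3 7 6)

f f r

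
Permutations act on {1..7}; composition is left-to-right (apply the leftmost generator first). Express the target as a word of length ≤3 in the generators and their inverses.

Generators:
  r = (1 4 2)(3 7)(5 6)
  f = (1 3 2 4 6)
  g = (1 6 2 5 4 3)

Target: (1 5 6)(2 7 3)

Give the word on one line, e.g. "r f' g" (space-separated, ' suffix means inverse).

  after f': (1 6 4 2 3)
  after r': (1 5 6)(2 7 3)

f' r'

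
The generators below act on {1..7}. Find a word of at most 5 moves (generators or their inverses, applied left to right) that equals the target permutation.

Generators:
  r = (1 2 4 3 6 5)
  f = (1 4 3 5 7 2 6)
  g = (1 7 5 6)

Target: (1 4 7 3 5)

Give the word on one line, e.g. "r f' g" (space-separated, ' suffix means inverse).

r' f' f' g'

  after r': (1 5 6 3 4 2)
  after f': (1 3)(2 6 4 7 5)
  after f': (1 4 5 7 3 6)
  after g': (1 4 7 3 5)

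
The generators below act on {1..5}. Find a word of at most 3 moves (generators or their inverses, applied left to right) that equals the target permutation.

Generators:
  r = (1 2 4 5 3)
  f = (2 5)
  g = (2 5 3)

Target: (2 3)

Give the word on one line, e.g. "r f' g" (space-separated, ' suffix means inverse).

  after g': (2 3 5)
  after f: (2 3)

g' f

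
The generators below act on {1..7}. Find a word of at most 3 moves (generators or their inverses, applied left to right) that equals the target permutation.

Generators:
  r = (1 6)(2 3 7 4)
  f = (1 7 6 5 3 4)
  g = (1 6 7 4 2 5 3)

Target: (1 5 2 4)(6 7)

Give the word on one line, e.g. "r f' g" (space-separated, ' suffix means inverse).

  after g': (1 3 5 2 4 7 6)
  after g': (1 5 4 6 3 2 7)
  after r: (1 5 2 4)(6 7)

g' g' r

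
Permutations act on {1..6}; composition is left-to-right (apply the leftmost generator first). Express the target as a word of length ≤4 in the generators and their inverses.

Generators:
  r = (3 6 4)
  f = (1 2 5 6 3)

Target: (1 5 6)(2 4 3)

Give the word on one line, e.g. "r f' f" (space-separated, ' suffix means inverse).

  after f: (1 2 5 6 3)
  after f: (1 5 3 2 6)
  after r: (1 5 6)(2 4 3)

f f r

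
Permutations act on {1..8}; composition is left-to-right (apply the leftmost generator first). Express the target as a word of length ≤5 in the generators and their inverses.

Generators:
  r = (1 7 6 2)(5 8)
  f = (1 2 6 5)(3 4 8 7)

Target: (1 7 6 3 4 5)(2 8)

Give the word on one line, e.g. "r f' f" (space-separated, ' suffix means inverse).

r' f r'

  after r': (1 2 6 7)(5 8)
  after f: (1 6 3 4 8)(2 5 7)
  after r': (1 7 6 3 4 5)(2 8)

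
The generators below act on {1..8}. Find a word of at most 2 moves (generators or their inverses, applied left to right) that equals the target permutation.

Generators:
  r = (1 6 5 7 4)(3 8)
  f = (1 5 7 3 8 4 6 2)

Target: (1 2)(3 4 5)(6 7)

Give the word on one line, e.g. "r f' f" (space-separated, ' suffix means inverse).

  after r: (1 6 5 7 4)(3 8)
  after f: (1 2)(3 4 5)(6 7)

r f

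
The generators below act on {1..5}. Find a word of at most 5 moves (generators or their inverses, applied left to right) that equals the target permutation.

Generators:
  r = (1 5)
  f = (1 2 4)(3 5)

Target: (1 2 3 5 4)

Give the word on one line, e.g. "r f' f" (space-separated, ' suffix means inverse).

f f r f'

  after f: (1 2 4)(3 5)
  after f: (1 4 2)
  after r: (1 4 2 5)
  after f': (1 2 3 5 4)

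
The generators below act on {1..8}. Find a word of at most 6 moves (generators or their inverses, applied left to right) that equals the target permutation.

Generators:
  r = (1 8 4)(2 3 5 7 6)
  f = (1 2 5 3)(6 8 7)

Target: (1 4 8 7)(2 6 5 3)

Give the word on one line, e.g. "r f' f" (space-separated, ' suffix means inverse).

  after f': (1 3 5 2)(6 7 8)
  after f': (1 5)(2 3)(6 8 7)
  after f': (1 2 5 3)
  after f': (6 7 8)
  after r': (1 4 8 7)(2 6 5 3)

f' f' f' f' r'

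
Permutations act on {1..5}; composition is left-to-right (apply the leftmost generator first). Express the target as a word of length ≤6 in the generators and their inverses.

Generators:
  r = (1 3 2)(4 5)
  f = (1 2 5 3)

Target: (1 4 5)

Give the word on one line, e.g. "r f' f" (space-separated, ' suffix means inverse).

r r f r'

  after r: (1 3 2)(4 5)
  after r: (1 2 3)
  after f: (1 5 3 2)
  after r': (1 4 5)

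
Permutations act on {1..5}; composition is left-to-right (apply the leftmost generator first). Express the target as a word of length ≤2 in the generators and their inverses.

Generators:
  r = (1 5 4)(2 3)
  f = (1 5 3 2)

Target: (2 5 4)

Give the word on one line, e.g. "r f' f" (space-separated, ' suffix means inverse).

  after r: (1 5 4)(2 3)
  after f': (2 5 4)

r f'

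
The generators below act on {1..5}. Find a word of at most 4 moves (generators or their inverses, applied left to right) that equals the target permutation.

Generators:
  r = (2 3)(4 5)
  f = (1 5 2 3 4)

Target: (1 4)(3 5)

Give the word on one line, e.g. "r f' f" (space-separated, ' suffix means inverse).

f r

  after f: (1 5 2 3 4)
  after r: (1 4)(3 5)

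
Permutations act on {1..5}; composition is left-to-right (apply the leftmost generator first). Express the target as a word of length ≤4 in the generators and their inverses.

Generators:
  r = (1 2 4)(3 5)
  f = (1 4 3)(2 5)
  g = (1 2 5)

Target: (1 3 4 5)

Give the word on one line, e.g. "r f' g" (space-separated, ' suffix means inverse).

  after f': (1 3 4)(2 5)
  after g': (1 3 4 5)

f' g'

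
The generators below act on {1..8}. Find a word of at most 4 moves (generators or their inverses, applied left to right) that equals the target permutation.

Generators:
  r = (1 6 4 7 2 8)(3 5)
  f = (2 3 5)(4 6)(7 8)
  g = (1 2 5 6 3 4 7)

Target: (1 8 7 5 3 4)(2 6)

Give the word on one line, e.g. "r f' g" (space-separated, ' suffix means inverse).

  after g: (1 2 5 6 3 4 7)
  after r: (1 8)(2 3 7 6 5 4)
  after g': (1 8 7 5 3 4)(2 6)

g r g'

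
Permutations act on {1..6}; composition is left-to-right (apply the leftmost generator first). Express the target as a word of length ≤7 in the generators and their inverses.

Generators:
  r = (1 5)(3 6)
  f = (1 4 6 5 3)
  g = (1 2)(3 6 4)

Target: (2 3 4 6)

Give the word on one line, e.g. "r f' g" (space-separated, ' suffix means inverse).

g' g' f' g' f'

  after g': (1 2)(3 4 6)
  after g': (3 6 4)
  after f': (1 3 4 5 6)
  after g': (1 4 5 3 6 2)
  after f': (2 3 4 6)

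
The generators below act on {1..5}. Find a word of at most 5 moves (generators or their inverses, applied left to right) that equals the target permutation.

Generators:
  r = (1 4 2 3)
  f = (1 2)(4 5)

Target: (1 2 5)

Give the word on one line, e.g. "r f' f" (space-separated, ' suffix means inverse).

r' f' r r r

  after r': (1 3 2 4)
  after f': (1 3)(2 5 4)
  after r: (2 5)(3 4)
  after r: (1 4)(2 5 3)
  after r: (1 2 5)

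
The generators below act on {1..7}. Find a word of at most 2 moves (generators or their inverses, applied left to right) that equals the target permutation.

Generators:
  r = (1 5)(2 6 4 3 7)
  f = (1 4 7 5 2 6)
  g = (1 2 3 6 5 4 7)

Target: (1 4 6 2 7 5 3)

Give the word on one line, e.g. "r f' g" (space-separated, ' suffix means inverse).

g' g'

  after g': (1 7 4 5 6 3 2)
  after g': (1 4 6 2 7 5 3)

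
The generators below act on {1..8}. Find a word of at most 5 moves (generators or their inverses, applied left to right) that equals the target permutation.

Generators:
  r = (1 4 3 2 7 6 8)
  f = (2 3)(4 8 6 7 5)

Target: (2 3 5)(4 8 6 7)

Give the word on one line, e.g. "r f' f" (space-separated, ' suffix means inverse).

r' f' r'

  after r': (1 8 6 7 2 3 4)
  after f': (1 4)(3 5 7)
  after r': (2 3 5)(4 8 6 7)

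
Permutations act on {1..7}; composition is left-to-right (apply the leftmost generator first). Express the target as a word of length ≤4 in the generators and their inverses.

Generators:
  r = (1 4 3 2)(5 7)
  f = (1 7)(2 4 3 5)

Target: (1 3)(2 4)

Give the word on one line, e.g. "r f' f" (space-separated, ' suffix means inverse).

  after r: (1 4 3 2)(5 7)
  after r: (1 3)(2 4)

r r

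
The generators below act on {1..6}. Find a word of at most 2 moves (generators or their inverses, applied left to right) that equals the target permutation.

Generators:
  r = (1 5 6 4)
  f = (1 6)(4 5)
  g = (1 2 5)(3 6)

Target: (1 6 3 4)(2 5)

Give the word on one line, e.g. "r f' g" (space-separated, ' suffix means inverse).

g' r

  after g': (1 5 2)(3 6)
  after r: (1 6 3 4)(2 5)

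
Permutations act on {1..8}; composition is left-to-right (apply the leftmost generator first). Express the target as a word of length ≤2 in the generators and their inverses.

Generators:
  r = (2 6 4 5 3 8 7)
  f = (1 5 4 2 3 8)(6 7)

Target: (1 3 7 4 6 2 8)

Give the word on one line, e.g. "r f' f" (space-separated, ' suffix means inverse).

  after f: (1 5 4 2 3 8)(6 7)
  after r: (1 3 7 4 6 2 8)

f r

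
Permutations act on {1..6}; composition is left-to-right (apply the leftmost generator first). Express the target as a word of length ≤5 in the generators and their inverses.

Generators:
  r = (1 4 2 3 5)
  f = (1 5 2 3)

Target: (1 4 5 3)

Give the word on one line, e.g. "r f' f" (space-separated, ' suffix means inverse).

  after f': (1 3 2 5)
  after r': (1 2 3 4)
  after r': (1 4 5 3)

f' r' r'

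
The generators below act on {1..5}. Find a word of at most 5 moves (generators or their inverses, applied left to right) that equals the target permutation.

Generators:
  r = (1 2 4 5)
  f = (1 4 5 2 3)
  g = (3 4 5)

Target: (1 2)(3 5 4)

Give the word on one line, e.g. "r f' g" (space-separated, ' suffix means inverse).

  after g': (3 5 4)
  after f': (1 3 4 2 5)
  after r': (1 3 2 4)
  after f': (1 2)(3 5 4)

g' f' r' f'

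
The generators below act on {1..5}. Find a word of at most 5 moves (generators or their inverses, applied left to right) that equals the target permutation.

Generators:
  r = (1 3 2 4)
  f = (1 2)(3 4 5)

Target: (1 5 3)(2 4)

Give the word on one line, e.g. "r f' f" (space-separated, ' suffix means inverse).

r' f f f f

  after r': (1 4 2 3)
  after f: (1 5 3 2 4)
  after f: (1 3)(2 5 4)
  after f: (1 4)(2 3)
  after f: (1 5 3)(2 4)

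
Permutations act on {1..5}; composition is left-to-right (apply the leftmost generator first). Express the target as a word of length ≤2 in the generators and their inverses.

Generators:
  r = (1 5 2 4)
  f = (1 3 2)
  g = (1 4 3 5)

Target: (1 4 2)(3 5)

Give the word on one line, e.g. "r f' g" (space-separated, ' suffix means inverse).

g f

  after g: (1 4 3 5)
  after f: (1 4 2)(3 5)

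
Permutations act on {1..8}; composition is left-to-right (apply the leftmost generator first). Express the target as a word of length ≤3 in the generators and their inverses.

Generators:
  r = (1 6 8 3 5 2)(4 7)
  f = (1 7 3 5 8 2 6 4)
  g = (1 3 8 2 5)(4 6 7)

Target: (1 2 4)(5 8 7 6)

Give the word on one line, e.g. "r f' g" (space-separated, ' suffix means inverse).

  after r: (1 6 8 3 5 2)(4 7)
  after f': (1 2 4)(5 8 7 6)

r f'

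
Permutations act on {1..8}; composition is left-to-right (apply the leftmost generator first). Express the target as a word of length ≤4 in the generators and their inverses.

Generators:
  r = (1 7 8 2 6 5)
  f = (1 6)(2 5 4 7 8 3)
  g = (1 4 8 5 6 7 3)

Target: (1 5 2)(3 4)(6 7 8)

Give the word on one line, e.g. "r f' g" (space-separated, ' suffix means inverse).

  after g: (1 4 8 5 6 7 3)
  after r: (1 4 2 6 8)(3 7)
  after f': (1 5 2)(3 4)(6 7 8)

g r f'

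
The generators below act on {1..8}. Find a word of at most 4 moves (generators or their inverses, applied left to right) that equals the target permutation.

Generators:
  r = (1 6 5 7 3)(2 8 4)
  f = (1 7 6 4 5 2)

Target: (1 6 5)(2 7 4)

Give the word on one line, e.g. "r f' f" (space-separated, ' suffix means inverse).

f' f' f' f'

  after f': (1 2 5 4 6 7)
  after f': (1 5 6)(2 4 7)
  after f': (1 4)(2 6)(5 7)
  after f': (1 6 5)(2 7 4)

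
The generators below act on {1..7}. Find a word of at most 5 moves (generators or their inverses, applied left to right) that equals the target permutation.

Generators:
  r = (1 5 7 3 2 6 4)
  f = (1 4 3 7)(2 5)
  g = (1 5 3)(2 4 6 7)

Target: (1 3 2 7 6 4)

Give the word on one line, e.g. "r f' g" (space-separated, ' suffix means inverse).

  after g: (1 5 3)(2 4 6 7)
  after r: (1 7 6 3 5 2)
  after f': (1 3 2 7 6 4)

g r f'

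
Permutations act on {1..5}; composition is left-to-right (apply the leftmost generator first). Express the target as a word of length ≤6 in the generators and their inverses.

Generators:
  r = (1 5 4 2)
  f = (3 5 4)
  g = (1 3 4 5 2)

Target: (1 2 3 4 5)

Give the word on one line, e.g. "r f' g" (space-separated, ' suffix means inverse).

  after f: (3 5 4)
  after f: (3 4 5)
  after g': (1 2 5)
  after f': (1 2 3 4 5)

f f g' f'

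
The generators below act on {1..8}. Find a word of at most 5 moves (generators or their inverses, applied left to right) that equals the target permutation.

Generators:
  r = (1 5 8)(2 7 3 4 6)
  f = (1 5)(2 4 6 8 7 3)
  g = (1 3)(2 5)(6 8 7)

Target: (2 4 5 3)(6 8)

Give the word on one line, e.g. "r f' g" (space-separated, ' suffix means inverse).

  after g': (1 3)(2 5)(6 7 8)
  after r': (1 7 5 6 2)(3 8 4)
  after g': (1 8 4)(2 3 6 5 7)
  after r: (2 4 5 3)(6 8)

g' r' g' r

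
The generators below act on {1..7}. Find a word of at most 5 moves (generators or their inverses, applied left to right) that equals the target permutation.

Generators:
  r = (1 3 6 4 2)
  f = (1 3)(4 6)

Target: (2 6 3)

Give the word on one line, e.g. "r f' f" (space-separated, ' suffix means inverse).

  after r: (1 3 6 4 2)
  after f': (2 3 4)
  after r': (1 2)(3 6)
  after f': (1 2 3 4 6)
  after r: (2 6 3)

r f' r' f' r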